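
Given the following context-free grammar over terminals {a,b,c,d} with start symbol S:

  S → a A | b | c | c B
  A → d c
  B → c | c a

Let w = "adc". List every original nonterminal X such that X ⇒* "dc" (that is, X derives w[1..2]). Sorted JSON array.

Convert to CNF:
  S -> T1 B | T2 A | b | c
  A -> T0 T1
  B -> T1 T2 | c
  T0 -> d
  T1 -> c
  T2 -> a

CYK table (by increasing span), restricted to cells inside w[1..2]:
  [1..1]={T0}  "d"  orig:{}
  [2..2]={B,S,T1}  "c"  orig:{B,S}
  [1..2]={A}  "dc"

Original NTs in T[1,2] deriving "dc": ["A"]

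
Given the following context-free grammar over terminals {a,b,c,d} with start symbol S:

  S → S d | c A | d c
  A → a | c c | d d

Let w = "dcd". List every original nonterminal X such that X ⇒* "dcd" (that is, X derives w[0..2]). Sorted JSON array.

Convert to CNF:
  S -> S T1 | T0 A | T1 T0
  A -> T0 T0 | T1 T1 | a
  T0 -> c
  T1 -> d

Fill CYK table bottom-up, restricted to cells inside w[0..2]:
  [0..0]={T1}  "d"  orig:{}
  [1..1]={T0}  "c"  orig:{}
  [2..2]={T1}  "d"  orig:{}
  [0..1]={S}  "dc"
  [1..2]=∅  "cd"
  [0..2]={S}  "dcd"

Original NTs in T[0,2] deriving "dcd": ["S"]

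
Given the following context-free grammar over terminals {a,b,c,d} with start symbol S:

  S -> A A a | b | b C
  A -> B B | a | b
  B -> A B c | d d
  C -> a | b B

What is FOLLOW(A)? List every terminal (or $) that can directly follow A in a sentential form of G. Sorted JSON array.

FIRST iteration:
pass 1:
  A via A→a: +{a}
  A via A→b: +{b}
  B via B→A B c: +{a,b}
  B via B→d d: +{d}
  C via C→a: +{a}
  C via C→b B: +{b}
  S via S→A A a: +{a,b}
  S: {a,b}  A: {a,b}  B: {a,b,d}  C: {a,b}
pass 2:
  A via A→B B: +{d}
  S via S→A A a: +{d}
  S: {a,b,d}  A: {a,b,d}  B: {a,b,d}  C: {a,b}
pass 3: (no change)
  S: {a,b,d}  A: {a,b,d}  B: {a,b,d}  C: {a,b}

Compute FOLLOW by fixpoint:
seed FOLLOW(S) with $
round 1:
  A→B B: FOLLOW(B) ⊇ FIRST(B) = {a,b,d}; new: +{a,b,d}
  B→A B c: FOLLOW(A) ⊇ FIRST(B) = {a,b,d}; new: +{a,b,d}
  B→A B c: FOLLOW(B) ⊇ FIRST(c) = {c}; new: +{c}
  S→b C: FOLLOW(C) ⊇ FOLLOW(S) ⊇ {$}; new: +{$}
  S: {$}  A: {a,b,d}  B: {a,b,c,d}  C: {$}
round 2:
  C→b B: FOLLOW(B) ⊇ FOLLOW(C) ⊇ {$}; new: +{$}
  S: {$}  A: {a,b,d}  B: {$,a,b,c,d}  C: {$}
round 3: (stable)
  S: {$}  A: {a,b,d}  B: {$,a,b,c,d}  C: {$}

FOLLOW(A) = ["a", "b", "d"]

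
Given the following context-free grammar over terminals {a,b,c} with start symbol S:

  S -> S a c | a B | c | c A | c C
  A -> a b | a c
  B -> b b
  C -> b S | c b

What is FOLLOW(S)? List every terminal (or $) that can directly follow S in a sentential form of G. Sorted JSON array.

FIRST iteration:
iter 1:
  A via A→a b: +{a}
  B via B→b b: +{b}
  C via C→b S: +{b}
  C via C→c b: +{c}
  S via S→a B: +{a}
  S via S→c: +{c}
  FIRST[S]={a,c}  FIRST[A]={a}  FIRST[B]={b}  FIRST[C]={b,c}
iter 2: (stable)
  FIRST[S]={a,c}  FIRST[A]={a}  FIRST[B]={b}  FIRST[C]={b,c}

Compute FOLLOW by fixpoint:
FOLLOW(S) := {$}
[1]
  S→S a c: FOLLOW(S) ⊇ FIRST(a) = {a}; new: +{a}
  S→a B: FOLLOW(B) ⊇ FOLLOW(S) ⊇ {$,a}; new: +{$,a}
  S→c A: FOLLOW(A) ⊇ FOLLOW(S) ⊇ {$,a}; new: +{$,a}
  S→c C: FOLLOW(C) ⊇ FOLLOW(S) ⊇ {$,a}; new: +{$,a}
  S: {$,a}  A: {$,a}  B: {$,a}  C: {$,a}
[2] (no change)
  S: {$,a}  A: {$,a}  B: {$,a}  C: {$,a}

FOLLOW(S) = ["$", "a"]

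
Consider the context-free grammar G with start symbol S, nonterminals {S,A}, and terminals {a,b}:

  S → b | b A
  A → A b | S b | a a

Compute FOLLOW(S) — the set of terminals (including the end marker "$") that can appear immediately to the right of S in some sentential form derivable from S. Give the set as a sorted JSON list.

FIRST iteration:
iter 1:
  A via A→a a: +{a}
  S via S→b: +{b}
  FIRST[S]={b}  FIRST[A]={a}
iter 2:
  A via A→S b: +{b}
  FIRST[S]={b}  FIRST[A]={a,b}
iter 3: (stable)
  FIRST[S]={b}  FIRST[A]={a,b}

FOLLOW iteration:
initialize: $ ∈ FOLLOW(S)
iter 1:
  A→A b: FOLLOW(A) ⊇ FIRST(b) = {b}; new: +{b}
  A→S b: FOLLOW(S) ⊇ FIRST(b) = {b}; new: +{b}
  S→b A: FOLLOW(A) ⊇ FOLLOW(S) ⊇ {$,b}; new: +{$}
  FOLLOW[S]={$,b}  FOLLOW[A]={$,b}
iter 2: (stable)
  FOLLOW[S]={$,b}  FOLLOW[A]={$,b}

FOLLOW(S) = ["$", "b"]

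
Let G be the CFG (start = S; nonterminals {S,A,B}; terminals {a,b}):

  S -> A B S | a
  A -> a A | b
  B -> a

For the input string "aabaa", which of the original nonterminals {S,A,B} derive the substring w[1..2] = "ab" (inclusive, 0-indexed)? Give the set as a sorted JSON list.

CNF form of G:
  S -> A X1 | a
  A -> T0 A | b
  B -> a
  T0 -> a
  X1 -> B S

Fill CYK table bottom-up, restricted to cells inside w[1..2]:
  [1..1]={B,S,T0}  "a"  orig:{B,S}
  [2..2]={A}  "b"
  [1..2]={A}  "ab"

Original NTs in T[1,2] deriving "ab": ["A"]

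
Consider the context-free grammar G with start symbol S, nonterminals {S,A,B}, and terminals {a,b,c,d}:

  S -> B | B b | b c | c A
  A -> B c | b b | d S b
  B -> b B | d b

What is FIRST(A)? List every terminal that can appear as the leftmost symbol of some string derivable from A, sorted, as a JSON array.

Compute FIRST by fixpoint:
pass 1:
  A via A→b b: +{b}
  A via A→d S b: +{d}
  B via B→b B: +{b}
  B via B→d b: +{d}
  S via S→B: +{b,d}
  S via S→c A: +{c}
  FIRST[S]={b,c,d}  FIRST[A]={b,d}  FIRST[B]={b,d}
pass 2: (stable)
  FIRST[S]={b,c,d}  FIRST[A]={b,d}  FIRST[B]={b,d}

FIRST(A) = ["b", "d"]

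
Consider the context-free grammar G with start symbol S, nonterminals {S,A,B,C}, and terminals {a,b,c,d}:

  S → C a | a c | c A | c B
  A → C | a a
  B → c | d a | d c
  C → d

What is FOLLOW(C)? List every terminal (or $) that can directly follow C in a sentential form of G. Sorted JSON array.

FIRST sets, iterate to fixpoint:
round 1:
  A via A→a a: +{a}
  B via B→c: +{c}
  B via B→d a: +{d}
  C via C→d: +{d}
  S via S→C a: +{d}
  S via S→a c: +{a}
  S via S→c A: +{c}
  FIRST(S)={a,c,d}  FIRST(A)={a}  FIRST(B)={c,d}  FIRST(C)={d}
round 2:
  A via A→C: +{d}
  FIRST(S)={a,c,d}  FIRST(A)={a,d}  FIRST(B)={c,d}  FIRST(C)={d}
round 3: done
  FIRST(S)={a,c,d}  FIRST(A)={a,d}  FIRST(B)={c,d}  FIRST(C)={d}

Compute FOLLOW by fixpoint:
seed FOLLOW(S) with $
iter 1:
  S→C a: FOLLOW(C) ⊇ FIRST(a) = {a}; new: +{a}
  S→c A: FOLLOW(A) ⊇ FOLLOW(S) ⊇ {$}; new: +{$}
  S→c B: FOLLOW(B) ⊇ FOLLOW(S) ⊇ {$}; new: +{$}
  FOLLOW(S)={$}  FOLLOW(A)={$}  FOLLOW(B)={$}  FOLLOW(C)={a}
iter 2:
  A→C: FOLLOW(C) ⊇ FOLLOW(A) ⊇ {$}; new: +{$}
  FOLLOW(S)={$}  FOLLOW(A)={$}  FOLLOW(B)={$}  FOLLOW(C)={$,a}
iter 3: (no change)
  FOLLOW(S)={$}  FOLLOW(A)={$}  FOLLOW(B)={$}  FOLLOW(C)={$,a}

FOLLOW(C) = ["$", "a"]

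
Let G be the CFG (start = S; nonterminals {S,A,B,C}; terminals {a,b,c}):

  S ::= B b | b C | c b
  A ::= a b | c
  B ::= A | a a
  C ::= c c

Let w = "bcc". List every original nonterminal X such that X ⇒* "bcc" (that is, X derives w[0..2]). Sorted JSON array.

Convert to CNF:
  S -> B T1 | T1 C | T2 T1
  A -> T0 T1 | c
  B -> T0 T0 | T0 T1 | c
  C -> T2 T2
  T0 -> a
  T1 -> b
  T2 -> c

Fill CYK table bottom-up, restricted to cells inside w[0..2]:
  T[0,0] 'b' = {T1}  orig:{}
  T[1,1] 'c' = {A,B,T2}  orig:{A,B}
  T[2,2] 'c' = {A,B,T2}  orig:{A,B}
  T[0,1] 'bc' = ∅
  T[1,2] 'cc' = {C}
  T[0,2] 'bcc' = {S}

Original NTs in T[0,2] deriving "bcc": ["S"]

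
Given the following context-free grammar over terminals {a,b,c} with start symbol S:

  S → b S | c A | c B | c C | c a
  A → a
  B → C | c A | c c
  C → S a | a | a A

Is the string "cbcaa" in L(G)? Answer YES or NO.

Convert to CNF:
  S -> T1 A | T1 B | T1 C | T1 T0 | T2 S
  A -> a
  B -> S T0 | T0 A | T1 A | T1 T1 | a
  C -> S T0 | T0 A | a
  T0 -> a
  T1 -> c
  T2 -> b

CYK table (by increasing span):
  [0..0]={T1}  "c"  orig:{}
  [1..1]={T2}  "b"  orig:{}
  [2..2]={T1}  "c"  orig:{}
  [3..3]={A,B,C,T0}  "a"  orig:{A,B,C}
  [4..4]={A,B,C,T0}  "a"  orig:{A,B,C}
  [0..1]=∅  "cb"
  [1..2]=∅  "bc"
  [2..3]={B,S}  "ca"
  [3..4]={B,C}  "aa"
  [0..2]=∅  "cbc"
  [1..3]={S}  "bca"
  [2..4]={B,C,S}  "caa"
  [0..3]=∅  "cbca"
  [1..4]={B,C,S}  "bcaa"
  [0..4]={S}  "cbcaa"

S ∈ T[0,4] ⇒ YES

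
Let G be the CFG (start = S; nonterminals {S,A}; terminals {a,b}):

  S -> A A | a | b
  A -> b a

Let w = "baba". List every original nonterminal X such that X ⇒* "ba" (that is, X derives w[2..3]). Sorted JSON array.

Convert to CNF:
  S -> A A | a | b
  A -> T0 T1
  T0 -> b
  T1 -> a

CYK table (by increasing span) (cells [i..j] with 2 ≤ i ≤ j ≤ 3 only):
  cell(2,2) b: {S,T0}  orig:{S}
  cell(3,3) a: {S,T1}  orig:{S}
  cell(2,3) ba: {A}

Original NTs in T[2,3] deriving "ba": ["A"]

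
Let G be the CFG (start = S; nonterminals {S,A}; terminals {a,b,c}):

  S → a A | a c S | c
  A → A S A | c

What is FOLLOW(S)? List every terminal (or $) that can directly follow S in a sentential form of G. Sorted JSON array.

FIRST sets, iterate to fixpoint:
pass 1:
  A via A→c: +{c}
  S via S→a A: +{a}
  S via S→c: +{c}
  FIRST[S]={a,c}  FIRST[A]={c}
pass 2: (no change)
  FIRST[S]={a,c}  FIRST[A]={c}

Compute FOLLOW by fixpoint:
FOLLOW(S) := {$}
pass 1:
  A→A S A: FOLLOW(A) ⊇ FIRST(S) = {a,c}; new: +{a,c}
  A→A S A: FOLLOW(S) ⊇ FIRST(A) = {c}; new: +{c}
  S→a A: FOLLOW(A) ⊇ FOLLOW(S) ⊇ {$,c}; new: +{$}
  FOLLOW[S]={$,c}  FOLLOW[A]={$,a,c}
pass 2: — fixpoint
  FOLLOW[S]={$,c}  FOLLOW[A]={$,a,c}

FOLLOW(S) = ["$", "c"]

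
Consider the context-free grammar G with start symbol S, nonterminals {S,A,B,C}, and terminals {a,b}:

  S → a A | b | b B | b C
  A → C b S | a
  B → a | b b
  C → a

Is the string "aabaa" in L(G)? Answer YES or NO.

CNF form of G:
  S -> T0 B | T0 C | T1 A | b
  A -> C X2 | a
  B -> T0 T0 | a
  C -> a
  T0 -> b
  T1 -> a
  X2 -> T0 S

CYK fill:
  cell(0,0) a: {A,B,C,T1}  orig:{A,B,C}
  cell(1,1) a: {A,B,C,T1}  orig:{A,B,C}
  cell(2,2) b: {S,T0}  orig:{S}
  cell(3,3) a: {A,B,C,T1}  orig:{A,B,C}
  cell(4,4) a: {A,B,C,T1}  orig:{A,B,C}
  cell(0,1) aa: {S}
  cell(1,2) ab: ∅
  cell(2,3) ba: {S}
  cell(3,4) aa: {S}
  cell(0,2) aab: ∅
  cell(1,3) aba: ∅
  cell(2,4) baa: {X2}  orig:{}
  cell(0,3) aaba: ∅
  cell(1,4) abaa: {A}
  cell(0,4) aabaa: {S}

S ∈ T[0,4] ⇒ YES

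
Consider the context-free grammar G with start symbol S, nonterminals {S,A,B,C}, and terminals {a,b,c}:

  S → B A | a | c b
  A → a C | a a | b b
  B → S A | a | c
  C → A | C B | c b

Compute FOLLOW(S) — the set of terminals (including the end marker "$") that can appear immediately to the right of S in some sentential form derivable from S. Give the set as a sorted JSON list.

FIRST sets, iterate to fixpoint:
iter 1:
  A via A→a C: +{a}
  A via A→b b: +{b}
  B via B→a: +{a}
  B via B→c: +{c}
  C via C→A: +{a,b}
  C via C→c b: +{c}
  S via S→B A: +{a,c}
  S: {a,c}  A: {a,b}  B: {a,c}  C: {a,b,c}
iter 2: (stable)
  S: {a,c}  A: {a,b}  B: {a,c}  C: {a,b,c}

FOLLOW iteration:
FOLLOW(S) := {$}
pass 1:
  B→S A: FOLLOW(S) ⊇ FIRST(A) = {a,b}; new: +{a,b}
  C→C B: FOLLOW(C) ⊇ FIRST(B) = {a,c}; new: +{a,c}
  C→C B: FOLLOW(B) ⊇ FOLLOW(C) ⊇ {a,c}; new: +{a,c}
  S→B A: FOLLOW(B) ⊇ FIRST(A) = {a,b}; new: +{b}
  S→B A: FOLLOW(A) ⊇ FOLLOW(S) ⊇ {$,a,b}; new: +{$,a,b}
  FOLLOW(S)={$,a,b}  FOLLOW(A)={$,a,b}  FOLLOW(B)={a,b,c}  FOLLOW(C)={a,c}
pass 2:
  A→a C: FOLLOW(C) ⊇ FOLLOW(A) ⊇ {$,a,b}; new: +{$,b}
  B→S A: FOLLOW(A) ⊇ FOLLOW(B) ⊇ {a,b,c}; new: +{c}
  C→C B: FOLLOW(B) ⊇ FOLLOW(C) ⊇ {$,a,b,c}; new: +{$}
  FOLLOW(S)={$,a,b}  FOLLOW(A)={$,a,b,c}  FOLLOW(B)={$,a,b,c}  FOLLOW(C)={$,a,b,c}
pass 3: (stable)
  FOLLOW(S)={$,a,b}  FOLLOW(A)={$,a,b,c}  FOLLOW(B)={$,a,b,c}  FOLLOW(C)={$,a,b,c}

FOLLOW(S) = ["$", "a", "b"]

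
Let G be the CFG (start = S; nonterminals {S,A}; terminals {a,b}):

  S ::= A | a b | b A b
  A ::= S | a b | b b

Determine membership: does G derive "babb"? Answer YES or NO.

CNF form of G:
  S -> T0 T1 | T1 T1 | T1 X3
  A -> T0 T1 | T1 T1 | T1 X2
  T0 -> a
  T1 -> b
  X2 -> A T1
  X3 -> A T1

Fill CYK table bottom-up:
  cell(0,0) b: {T1}  orig:{}
  cell(1,1) a: {T0}  orig:{}
  cell(2,2) b: {T1}  orig:{}
  cell(3,3) b: {T1}  orig:{}
  cell(0,1) ba: ∅
  cell(1,2) ab: {A,S}
  cell(2,3) bb: {A,S}
  cell(0,2) bab: ∅
  cell(1,3) abb: {X2,X3}  orig:{}
  cell(0,3) babb: {A,S}

S ∈ T[0,3] ⇒ YES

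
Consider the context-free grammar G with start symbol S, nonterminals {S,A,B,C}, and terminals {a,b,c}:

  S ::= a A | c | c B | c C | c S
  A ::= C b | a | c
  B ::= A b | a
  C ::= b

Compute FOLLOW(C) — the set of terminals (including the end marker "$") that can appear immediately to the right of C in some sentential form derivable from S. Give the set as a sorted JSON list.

FIRST iteration:
round 1:
  A via A→a: +{a}
  A via A→c: +{c}
  B via B→A b: +{a,c}
  C via C→b: +{b}
  S via S→a A: +{a}
  S via S→c: +{c}
  FIRST(S)={a,c}  FIRST(A)={a,c}  FIRST(B)={a,c}  FIRST(C)={b}
round 2:
  A via A→C b: +{b}
  B via B→A b: +{b}
  FIRST(S)={a,c}  FIRST(A)={a,b,c}  FIRST(B)={a,b,c}  FIRST(C)={b}
round 3: done
  FIRST(S)={a,c}  FIRST(A)={a,b,c}  FIRST(B)={a,b,c}  FIRST(C)={b}

Compute FOLLOW by fixpoint:
FOLLOW(S) := {$}
iter 1:
  A→C b: FOLLOW(C) ⊇ FIRST(b) = {b}; new: +{b}
  B→A b: FOLLOW(A) ⊇ FIRST(b) = {b}; new: +{b}
  S→a A: FOLLOW(A) ⊇ FOLLOW(S) ⊇ {$}; new: +{$}
  S→c B: FOLLOW(B) ⊇ FOLLOW(S) ⊇ {$}; new: +{$}
  S→c C: FOLLOW(C) ⊇ FOLLOW(S) ⊇ {$}; new: +{$}
  FOLLOW(S)={$}  FOLLOW(A)={$,b}  FOLLOW(B)={$}  FOLLOW(C)={$,b}
iter 2: (no change)
  FOLLOW(S)={$}  FOLLOW(A)={$,b}  FOLLOW(B)={$}  FOLLOW(C)={$,b}

FOLLOW(C) = ["$", "b"]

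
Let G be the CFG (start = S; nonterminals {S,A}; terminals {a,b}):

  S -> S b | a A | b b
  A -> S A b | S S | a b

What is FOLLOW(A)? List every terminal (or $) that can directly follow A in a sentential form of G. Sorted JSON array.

FIRST sets, iterate to fixpoint:
round 1:
  A via A→a b: +{a}
  S via S→a A: +{a}
  S via S→b b: +{b}
  FIRST(S)={a,b}  FIRST(A)={a}
round 2:
  A via A→S A b: +{b}
  FIRST(S)={a,b}  FIRST(A)={a,b}
round 3: (no change)
  FIRST(S)={a,b}  FIRST(A)={a,b}

FOLLOW sets:
initialize: $ ∈ FOLLOW(S)
round 1:
  A→S A b: FOLLOW(S) ⊇ FIRST(A) = {a,b}; new: +{a,b}
  A→S A b: FOLLOW(A) ⊇ FIRST(b) = {b}; new: +{b}
  S→a A: FOLLOW(A) ⊇ FOLLOW(S) ⊇ {$,a,b}; new: +{$,a}
  S: {$,a,b}  A: {$,a,b}
round 2: (no change)
  S: {$,a,b}  A: {$,a,b}

FOLLOW(A) = ["$", "a", "b"]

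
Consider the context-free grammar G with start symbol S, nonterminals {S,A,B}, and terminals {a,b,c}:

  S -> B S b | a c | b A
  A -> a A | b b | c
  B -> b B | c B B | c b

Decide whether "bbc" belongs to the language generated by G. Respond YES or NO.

CNF form of G:
  S -> B X4 | T0 T2 | T1 A
  A -> T0 A | T1 T1 | c
  B -> T1 B | T2 T1 | T2 X3
  T0 -> a
  T1 -> b
  T2 -> c
  X3 -> B B
  X4 -> S T1

Fill CYK table bottom-up:
  cell(0,0) b: {T1}  orig:{}
  cell(1,1) b: {T1}  orig:{}
  cell(2,2) c: {A,T2}  orig:{A}
  cell(0,1) bb: {A}
  cell(1,2) bc: {S}
  cell(0,2) bbc: ∅

S ∉ T[0,2] ⇒ NO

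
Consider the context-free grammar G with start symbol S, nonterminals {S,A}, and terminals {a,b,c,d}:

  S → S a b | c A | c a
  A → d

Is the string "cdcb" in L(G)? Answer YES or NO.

CNF form of G:
  S -> S X3 | T2 A | T2 T0
  A -> d
  T0 -> a
  T1 -> b
  T2 -> c
  X3 -> T0 T1

CYK fill:
  [0..0]={T2}  "c"  orig:{}
  [1..1]={A}  "d"
  [2..2]={T2}  "c"  orig:{}
  [3..3]={T1}  "b"  orig:{}
  [0..1]={S}  "cd"
  [1..2]=∅  "dc"
  [2..3]=∅  "cb"
  [0..2]=∅  "cdc"
  [1..3]=∅  "dcb"
  [0..3]=∅  "cdcb"

S ∉ T[0,3] ⇒ NO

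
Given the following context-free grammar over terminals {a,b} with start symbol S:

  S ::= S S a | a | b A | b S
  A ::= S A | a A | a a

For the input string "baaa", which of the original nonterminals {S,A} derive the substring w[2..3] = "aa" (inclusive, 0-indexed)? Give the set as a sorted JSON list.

Convert to CNF:
  S -> S X2 | T1 A | T1 S | a
  A -> S A | T0 A | T0 T0
  T0 -> a
  T1 -> b
  X2 -> S T0

CYK fill, restricted to cells inside w[2..3]:
  T[2,2] 'a' = {S,T0}  orig:{S}
  T[3,3] 'a' = {S,T0}  orig:{S}
  T[2,3] 'aa' = {A,X2}  orig:{A}

Original NTs in T[2,3] deriving "aa": ["A"]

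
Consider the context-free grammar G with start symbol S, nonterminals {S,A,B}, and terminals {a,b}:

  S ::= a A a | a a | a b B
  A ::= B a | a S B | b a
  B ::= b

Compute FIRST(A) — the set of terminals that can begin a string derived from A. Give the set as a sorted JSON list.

FIRST sets, iterate to fixpoint:
iter 1:
  A via A→a S B: +{a}
  A via A→b a: +{b}
  B via B→b: +{b}
  S via S→a A a: +{a}
  FIRST(S)={a}  FIRST(A)={a,b}  FIRST(B)={b}
iter 2: — fixpoint
  FIRST(S)={a}  FIRST(A)={a,b}  FIRST(B)={b}

FIRST(A) = ["a", "b"]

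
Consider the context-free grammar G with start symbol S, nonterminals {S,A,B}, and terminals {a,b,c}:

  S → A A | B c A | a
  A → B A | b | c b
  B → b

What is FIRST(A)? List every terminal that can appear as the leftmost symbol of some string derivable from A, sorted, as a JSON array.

Compute FIRST by fixpoint:
iter 1:
  A via A→b: +{b}
  A via A→c b: +{c}
  B via B→b: +{b}
  S via S→A A: +{b,c}
  S via S→a: +{a}
  S: {a,b,c}  A: {b,c}  B: {b}
iter 2: (stable)
  S: {a,b,c}  A: {b,c}  B: {b}

FIRST(A) = ["b", "c"]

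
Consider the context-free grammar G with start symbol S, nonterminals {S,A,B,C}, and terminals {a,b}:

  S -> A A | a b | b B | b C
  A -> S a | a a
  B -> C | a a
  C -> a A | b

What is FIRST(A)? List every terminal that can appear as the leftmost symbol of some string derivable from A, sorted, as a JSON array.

Compute FIRST by fixpoint:
[1]
  A via A→a a: +{a}
  B via B→a a: +{a}
  C via C→a A: +{a}
  C via C→b: +{b}
  S via S→A A: +{a}
  S via S→b B: +{b}
  S: {a,b}  A: {a}  B: {a}  C: {a,b}
[2]
  A via A→S a: +{b}
  B via B→C: +{b}
  S: {a,b}  A: {a,b}  B: {a,b}  C: {a,b}
[3] done
  S: {a,b}  A: {a,b}  B: {a,b}  C: {a,b}

FIRST(A) = ["a", "b"]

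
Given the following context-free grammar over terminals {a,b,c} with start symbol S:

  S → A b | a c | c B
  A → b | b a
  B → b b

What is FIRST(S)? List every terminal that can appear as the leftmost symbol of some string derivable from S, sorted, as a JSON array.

FIRST sets, iterate to fixpoint:
iter 1:
  A via A→b: +{b}
  B via B→b b: +{b}
  S via S→A b: +{b}
  S via S→a c: +{a}
  S via S→c B: +{c}
  S: {a,b,c}  A: {b}  B: {b}
iter 2: (stable)
  S: {a,b,c}  A: {b}  B: {b}

FIRST(S) = ["a", "b", "c"]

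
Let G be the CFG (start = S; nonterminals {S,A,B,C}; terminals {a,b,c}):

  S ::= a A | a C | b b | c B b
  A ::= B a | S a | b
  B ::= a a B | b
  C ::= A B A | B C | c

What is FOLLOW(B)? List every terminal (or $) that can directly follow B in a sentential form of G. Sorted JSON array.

FIRST sets, iterate to fixpoint:
iter 1:
  A via A→b: +{b}
  B via B→a a B: +{a}
  B via B→b: +{b}
  C via C→A B A: +{b}
  C via C→B C: +{a}
  C via C→c: +{c}
  S via S→a A: +{a}
  S via S→b b: +{b}
  S via S→c B b: +{c}
  S: {a,b,c}  A: {b}  B: {a,b}  C: {a,b,c}
iter 2:
  A via A→B a: +{a}
  A via A→S a: +{c}
  S: {a,b,c}  A: {a,b,c}  B: {a,b}  C: {a,b,c}
iter 3: (no change)
  S: {a,b,c}  A: {a,b,c}  B: {a,b}  C: {a,b,c}

Compute FOLLOW by fixpoint:
FOLLOW(S) := {$}
iter 1:
  A→B a: FOLLOW(B) ⊇ FIRST(a) = {a}; new: +{a}
  A→S a: FOLLOW(S) ⊇ FIRST(a) = {a}; new: +{a}
  C→A B A: FOLLOW(A) ⊇ FIRST(B) = {a,b}; new: +{a,b}
  C→A B A: FOLLOW(B) ⊇ FIRST(A) = {a,b,c}; new: +{b,c}
  S→a A: FOLLOW(A) ⊇ FOLLOW(S) ⊇ {$,a}; new: +{$}
  S→a C: FOLLOW(C) ⊇ FOLLOW(S) ⊇ {$,a}; new: +{$,a}
  FOLLOW[S]={$,a}  FOLLOW[A]={$,a,b}  FOLLOW[B]={a,b,c}  FOLLOW[C]={$,a}
iter 2: done
  FOLLOW[S]={$,a}  FOLLOW[A]={$,a,b}  FOLLOW[B]={a,b,c}  FOLLOW[C]={$,a}

FOLLOW(B) = ["a", "b", "c"]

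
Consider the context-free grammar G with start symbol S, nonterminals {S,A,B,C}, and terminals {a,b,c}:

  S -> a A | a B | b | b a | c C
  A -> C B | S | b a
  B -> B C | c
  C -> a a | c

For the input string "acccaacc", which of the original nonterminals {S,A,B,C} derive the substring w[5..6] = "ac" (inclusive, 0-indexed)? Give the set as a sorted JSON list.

Convert to CNF:
  S -> T0 A | T0 B | T1 T0 | T2 C | b
  A -> C B | T0 A | T0 B | T1 T0 | T2 C | b
  B -> B C | c
  C -> T0 T0 | c
  T0 -> a
  T1 -> b
  T2 -> c

Fill CYK table bottom-up (cells [i..j] with 5 ≤ i ≤ j ≤ 6 only):
  [5..5]={T0}  "a"  orig:{}
  [6..6]={B,C,T2}  "c"  orig:{B,C}
  [5..6]={A,S}  "ac"

Original NTs in T[5,6] deriving "ac": ["A", "S"]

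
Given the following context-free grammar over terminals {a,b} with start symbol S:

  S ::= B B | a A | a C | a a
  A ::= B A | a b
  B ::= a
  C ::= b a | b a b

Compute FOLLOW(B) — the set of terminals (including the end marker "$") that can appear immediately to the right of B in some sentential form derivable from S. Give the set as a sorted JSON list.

Compute FIRST by fixpoint:
iter 1:
  A via A→a b: +{a}
  B via B→a: +{a}
  C via C→b a: +{b}
  S via S→B B: +{a}
  S: {a}  A: {a}  B: {a}  C: {b}
iter 2: — fixpoint
  S: {a}  A: {a}  B: {a}  C: {b}

FOLLOW sets:
FOLLOW(S) := {$}
[1]
  A→B A: FOLLOW(B) ⊇ FIRST(A) = {a}; new: +{a}
  S→B B: FOLLOW(B) ⊇ FOLLOW(S) ⊇ {$}; new: +{$}
  S→a A: FOLLOW(A) ⊇ FOLLOW(S) ⊇ {$}; new: +{$}
  S→a C: FOLLOW(C) ⊇ FOLLOW(S) ⊇ {$}; new: +{$}
  FOLLOW[S]={$}  FOLLOW[A]={$}  FOLLOW[B]={$,a}  FOLLOW[C]={$}
[2] (no change)
  FOLLOW[S]={$}  FOLLOW[A]={$}  FOLLOW[B]={$,a}  FOLLOW[C]={$}

FOLLOW(B) = ["$", "a"]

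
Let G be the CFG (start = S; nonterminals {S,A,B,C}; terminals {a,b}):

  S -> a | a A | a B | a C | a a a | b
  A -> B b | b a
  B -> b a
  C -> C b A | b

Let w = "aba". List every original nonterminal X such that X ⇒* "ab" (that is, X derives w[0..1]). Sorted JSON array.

CNF form of G:
  S -> T1 A | T1 B | T1 C | T1 X3 | a | b
  A -> B T0 | T0 T1
  B -> T0 T1
  C -> C X2 | b
  T0 -> b
  T1 -> a
  X2 -> T0 A
  X3 -> T1 T1

CYK table (by increasing span), restricted to cells inside w[0..1]:
  T[0,0] 'a' = {S,T1}  orig:{S}
  T[1,1] 'b' = {C,S,T0}  orig:{C,S}
  T[0,1] 'ab' = {S}

Original NTs in T[0,1] deriving "ab": ["S"]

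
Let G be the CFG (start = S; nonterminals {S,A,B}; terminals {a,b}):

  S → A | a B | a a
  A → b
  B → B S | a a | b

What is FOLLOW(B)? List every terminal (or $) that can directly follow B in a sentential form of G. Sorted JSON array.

FIRST sets, iterate to fixpoint:
[1]
  A via A→b: +{b}
  B via B→a a: +{a}
  B via B→b: +{b}
  S via S→A: +{b}
  S via S→a B: +{a}
  FIRST(S)={a,b}  FIRST(A)={b}  FIRST(B)={a,b}
[2] done
  FIRST(S)={a,b}  FIRST(A)={b}  FIRST(B)={a,b}

Compute FOLLOW by fixpoint:
FOLLOW(S) := {$}
iter 1:
  B→B S: FOLLOW(B) ⊇ FIRST(S) = {a,b}; new: +{a,b}
  B→B S: FOLLOW(S) ⊇ FOLLOW(B) ⊇ {a,b}; new: +{a,b}
  S→A: FOLLOW(A) ⊇ FOLLOW(S) ⊇ {$,a,b}; new: +{$,a,b}
  S→a B: FOLLOW(B) ⊇ FOLLOW(S) ⊇ {$,a,b}; new: +{$}
  FOLLOW[S]={$,a,b}  FOLLOW[A]={$,a,b}  FOLLOW[B]={$,a,b}
iter 2: — fixpoint
  FOLLOW[S]={$,a,b}  FOLLOW[A]={$,a,b}  FOLLOW[B]={$,a,b}

FOLLOW(B) = ["$", "a", "b"]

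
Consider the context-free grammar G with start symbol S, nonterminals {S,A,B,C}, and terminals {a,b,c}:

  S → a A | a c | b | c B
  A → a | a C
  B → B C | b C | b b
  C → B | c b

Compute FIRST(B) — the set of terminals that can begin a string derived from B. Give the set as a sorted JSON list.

FIRST sets, iterate to fixpoint:
round 1:
  A via A→a: +{a}
  B via B→b C: +{b}
  C via C→B: +{b}
  C via C→c b: +{c}
  S via S→a A: +{a}
  S via S→b: +{b}
  S via S→c B: +{c}
  FIRST(S)={a,b,c}  FIRST(A)={a}  FIRST(B)={b}  FIRST(C)={b,c}
round 2: — fixpoint
  FIRST(S)={a,b,c}  FIRST(A)={a}  FIRST(B)={b}  FIRST(C)={b,c}

FIRST(B) = ["b"]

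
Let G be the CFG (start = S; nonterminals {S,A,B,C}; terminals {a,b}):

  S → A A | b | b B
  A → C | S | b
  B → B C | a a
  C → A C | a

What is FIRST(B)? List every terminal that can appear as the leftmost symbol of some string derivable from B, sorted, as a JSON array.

Compute FIRST by fixpoint:
[1]
  A via A→b: +{b}
  B via B→a a: +{a}
  C via C→A C: +{b}
  C via C→a: +{a}
  S via S→A A: +{b}
  S: {b}  A: {b}  B: {a}  C: {a,b}
[2]
  A via A→C: +{a}
  S via S→A A: +{a}
  S: {a,b}  A: {a,b}  B: {a}  C: {a,b}
[3] — fixpoint
  S: {a,b}  A: {a,b}  B: {a}  C: {a,b}

FIRST(B) = ["a"]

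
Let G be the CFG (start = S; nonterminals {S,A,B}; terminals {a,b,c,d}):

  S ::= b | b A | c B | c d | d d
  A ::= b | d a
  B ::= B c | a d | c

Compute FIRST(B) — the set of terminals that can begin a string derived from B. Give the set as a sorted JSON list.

FIRST iteration:
[1]
  A via A→b: +{b}
  A via A→d a: +{d}
  B via B→a d: +{a}
  B via B→c: +{c}
  S via S→b: +{b}
  S via S→c B: +{c}
  S via S→d d: +{d}
  FIRST(S)={b,c,d}  FIRST(A)={b,d}  FIRST(B)={a,c}
[2] (no change)
  FIRST(S)={b,c,d}  FIRST(A)={b,d}  FIRST(B)={a,c}

FIRST(B) = ["a", "c"]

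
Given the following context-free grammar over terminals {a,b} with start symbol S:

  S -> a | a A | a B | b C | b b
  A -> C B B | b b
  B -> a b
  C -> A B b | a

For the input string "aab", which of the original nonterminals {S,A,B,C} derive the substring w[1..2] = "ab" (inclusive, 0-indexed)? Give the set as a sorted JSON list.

CNF form of G:
  S -> T0 C | T0 T0 | T1 A | T1 B | a
  A -> C X2 | T0 T0
  B -> T1 T0
  C -> A X3 | a
  T0 -> b
  T1 -> a
  X2 -> B B
  X3 -> B T0

CYK table (by increasing span) (cells [i..j] with 1 ≤ i ≤ j ≤ 2 only):
  T[1,1] 'a' = {C,S,T1}  orig:{C,S}
  T[2,2] 'b' = {T0}  orig:{}
  T[1,2] 'ab' = {B}

Original NTs in T[1,2] deriving "ab": ["B"]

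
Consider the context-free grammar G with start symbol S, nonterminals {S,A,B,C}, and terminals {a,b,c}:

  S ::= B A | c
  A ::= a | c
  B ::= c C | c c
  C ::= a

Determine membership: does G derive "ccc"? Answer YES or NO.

Convert to CNF:
  S -> B A | c
  A -> a | c
  B -> T0 C | T0 T0
  C -> a
  T0 -> c

CYK table (by increasing span):
  cell(0,0) c: {A,S,T0}  orig:{A,S}
  cell(1,1) c: {A,S,T0}  orig:{A,S}
  cell(2,2) c: {A,S,T0}  orig:{A,S}
  cell(0,1) cc: {B}
  cell(1,2) cc: {B}
  cell(0,2) ccc: {S}

S ∈ T[0,2] ⇒ YES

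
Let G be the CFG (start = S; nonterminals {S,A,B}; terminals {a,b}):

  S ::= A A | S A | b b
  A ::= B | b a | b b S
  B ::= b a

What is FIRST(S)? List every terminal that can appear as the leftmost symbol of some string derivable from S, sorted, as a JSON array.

FIRST sets, iterate to fixpoint:
pass 1:
  A via A→b a: +{b}
  B via B→b a: +{b}
  S via S→A A: +{b}
  S: {b}  A: {b}  B: {b}
pass 2: — fixpoint
  S: {b}  A: {b}  B: {b}

FIRST(S) = ["b"]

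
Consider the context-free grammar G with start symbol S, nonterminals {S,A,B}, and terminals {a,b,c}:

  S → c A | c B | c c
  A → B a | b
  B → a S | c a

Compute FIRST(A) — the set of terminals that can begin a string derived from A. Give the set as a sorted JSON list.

FIRST iteration:
round 1:
  A via A→b: +{b}
  B via B→a S: +{a}
  B via B→c a: +{c}
  S via S→c A: +{c}
  S: {c}  A: {b}  B: {a,c}
round 2:
  A via A→B a: +{a,c}
  S: {c}  A: {a,b,c}  B: {a,c}
round 3: — fixpoint
  S: {c}  A: {a,b,c}  B: {a,c}

FIRST(A) = ["a", "b", "c"]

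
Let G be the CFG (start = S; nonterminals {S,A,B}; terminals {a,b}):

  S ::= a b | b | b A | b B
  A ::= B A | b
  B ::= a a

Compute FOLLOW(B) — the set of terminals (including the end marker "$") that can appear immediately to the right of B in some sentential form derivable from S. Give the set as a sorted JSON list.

FIRST iteration:
[1]
  A via A→b: +{b}
  B via B→a a: +{a}
  S via S→a b: +{a}
  S via S→b: +{b}
  S: {a,b}  A: {b}  B: {a}
[2]
  A via A→B A: +{a}
  S: {a,b}  A: {a,b}  B: {a}
[3] — fixpoint
  S: {a,b}  A: {a,b}  B: {a}

Compute FOLLOW by fixpoint:
initialize: $ ∈ FOLLOW(S)
[1]
  A→B A: FOLLOW(B) ⊇ FIRST(A) = {a,b}; new: +{a,b}
  S→b A: FOLLOW(A) ⊇ FOLLOW(S) ⊇ {$}; new: +{$}
  S→b B: FOLLOW(B) ⊇ FOLLOW(S) ⊇ {$}; new: +{$}
  S: {$}  A: {$}  B: {$,a,b}
[2] (stable)
  S: {$}  A: {$}  B: {$,a,b}

FOLLOW(B) = ["$", "a", "b"]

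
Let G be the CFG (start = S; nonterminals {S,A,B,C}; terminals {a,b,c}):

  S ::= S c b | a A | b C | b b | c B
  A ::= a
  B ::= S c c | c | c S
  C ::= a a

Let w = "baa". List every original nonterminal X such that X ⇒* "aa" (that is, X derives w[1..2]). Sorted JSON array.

Convert to CNF:
  S -> S X4 | T0 B | T1 A | T2 C | T2 T2
  A -> a
  B -> S X3 | T0 S | c
  C -> T1 T1
  T0 -> c
  T1 -> a
  T2 -> b
  X3 -> T0 T0
  X4 -> T0 T2

Fill CYK table bottom-up (cells [i..j] with 1 ≤ i ≤ j ≤ 2 only):
  cell(1,1) a: {A,T1}  orig:{A}
  cell(2,2) a: {A,T1}  orig:{A}
  cell(1,2) aa: {C,S}

Original NTs in T[1,2] deriving "aa": ["C", "S"]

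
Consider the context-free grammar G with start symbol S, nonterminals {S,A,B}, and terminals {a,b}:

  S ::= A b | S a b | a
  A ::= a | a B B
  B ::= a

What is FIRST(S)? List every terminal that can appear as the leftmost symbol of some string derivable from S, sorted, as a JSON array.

FIRST sets, iterate to fixpoint:
round 1:
  A via A→a: +{a}
  B via B→a: +{a}
  S via S→A b: +{a}
  FIRST(S)={a}  FIRST(A)={a}  FIRST(B)={a}
round 2: (no change)
  FIRST(S)={a}  FIRST(A)={a}  FIRST(B)={a}

FIRST(S) = ["a"]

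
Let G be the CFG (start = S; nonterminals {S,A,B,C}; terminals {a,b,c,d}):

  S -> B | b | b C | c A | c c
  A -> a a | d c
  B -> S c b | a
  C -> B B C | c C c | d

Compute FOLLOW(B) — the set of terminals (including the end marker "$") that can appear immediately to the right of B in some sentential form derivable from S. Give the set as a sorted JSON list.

FIRST iteration:
pass 1:
  A via A→a a: +{a}
  A via A→d c: +{d}
  B via B→a: +{a}
  C via C→B B C: +{a}
  C via C→c C c: +{c}
  C via C→d: +{d}
  S via S→B: +{a}
  S via S→b: +{b}
  S via S→c A: +{c}
  FIRST(S)={a,b,c}  FIRST(A)={a,d}  FIRST(B)={a}  FIRST(C)={a,c,d}
pass 2:
  B via B→S c b: +{b,c}
  C via C→B B C: +{b}
  FIRST(S)={a,b,c}  FIRST(A)={a,d}  FIRST(B)={a,b,c}  FIRST(C)={a,b,c,d}
pass 3: done
  FIRST(S)={a,b,c}  FIRST(A)={a,d}  FIRST(B)={a,b,c}  FIRST(C)={a,b,c,d}

FOLLOW iteration:
initialize: $ ∈ FOLLOW(S)
round 1:
  B→S c b: FOLLOW(S) ⊇ FIRST(c) = {c}; new: +{c}
  C→B B C: FOLLOW(B) ⊇ FIRST(B) = {a,b,c}; new: +{a,b,c}
  C→B B C: FOLLOW(B) ⊇ FIRST(C) = {a,b,c,d}; new: +{d}
  C→c C c: FOLLOW(C) ⊇ FIRST(c) = {c}; new: +{c}
  S→B: FOLLOW(B) ⊇ FOLLOW(S) ⊇ {$,c}; new: +{$}
  S→b C: FOLLOW(C) ⊇ FOLLOW(S) ⊇ {$,c}; new: +{$}
  S→c A: FOLLOW(A) ⊇ FOLLOW(S) ⊇ {$,c}; new: +{$,c}
  FOLLOW[S]={$,c}  FOLLOW[A]={$,c}  FOLLOW[B]={$,a,b,c,d}  FOLLOW[C]={$,c}
round 2: (no change)
  FOLLOW[S]={$,c}  FOLLOW[A]={$,c}  FOLLOW[B]={$,a,b,c,d}  FOLLOW[C]={$,c}

FOLLOW(B) = ["$", "a", "b", "c", "d"]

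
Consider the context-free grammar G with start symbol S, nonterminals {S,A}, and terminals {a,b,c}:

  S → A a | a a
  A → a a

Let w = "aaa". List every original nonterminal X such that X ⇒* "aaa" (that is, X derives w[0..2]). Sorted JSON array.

Convert to CNF:
  S -> A T0 | T0 T0
  A -> T0 T0
  T0 -> a

CYK table (by increasing span) (cells [i..j] with 0 ≤ i ≤ j ≤ 2 only):
  cell(0,0) a: {T0}  orig:{}
  cell(1,1) a: {T0}  orig:{}
  cell(2,2) a: {T0}  orig:{}
  cell(0,1) aa: {A,S}
  cell(1,2) aa: {A,S}
  cell(0,2) aaa: {S}

Original NTs in T[0,2] deriving "aaa": ["S"]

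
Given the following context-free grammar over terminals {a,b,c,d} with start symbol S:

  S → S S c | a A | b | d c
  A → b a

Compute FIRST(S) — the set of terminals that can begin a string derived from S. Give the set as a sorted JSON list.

FIRST sets, iterate to fixpoint:
round 1:
  A via A→b a: +{b}
  S via S→a A: +{a}
  S via S→b: +{b}
  S via S→d c: +{d}
  FIRST(S)={a,b,d}  FIRST(A)={b}
round 2: — fixpoint
  FIRST(S)={a,b,d}  FIRST(A)={b}

FIRST(S) = ["a", "b", "d"]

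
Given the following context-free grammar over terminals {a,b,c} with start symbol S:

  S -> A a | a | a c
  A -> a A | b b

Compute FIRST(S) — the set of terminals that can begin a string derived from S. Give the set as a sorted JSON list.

Compute FIRST by fixpoint:
[1]
  A via A→a A: +{a}
  A via A→b b: +{b}
  S via S→A a: +{a,b}
  FIRST[S]={a,b}  FIRST[A]={a,b}
[2] — fixpoint
  FIRST[S]={a,b}  FIRST[A]={a,b}

FIRST(S) = ["a", "b"]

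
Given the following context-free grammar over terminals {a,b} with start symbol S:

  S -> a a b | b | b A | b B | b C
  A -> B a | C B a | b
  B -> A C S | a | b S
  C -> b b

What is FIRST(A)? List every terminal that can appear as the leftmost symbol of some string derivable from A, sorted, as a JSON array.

Compute FIRST by fixpoint:
[1]
  A via A→b: +{b}
  B via B→A C S: +{b}
  B via B→a: +{a}
  C via C→b b: +{b}
  S via S→a a b: +{a}
  S via S→b: +{b}
  FIRST[S]={a,b}  FIRST[A]={b}  FIRST[B]={a,b}  FIRST[C]={b}
[2]
  A via A→B a: +{a}
  FIRST[S]={a,b}  FIRST[A]={a,b}  FIRST[B]={a,b}  FIRST[C]={b}
[3] (no change)
  FIRST[S]={a,b}  FIRST[A]={a,b}  FIRST[B]={a,b}  FIRST[C]={b}

FIRST(A) = ["a", "b"]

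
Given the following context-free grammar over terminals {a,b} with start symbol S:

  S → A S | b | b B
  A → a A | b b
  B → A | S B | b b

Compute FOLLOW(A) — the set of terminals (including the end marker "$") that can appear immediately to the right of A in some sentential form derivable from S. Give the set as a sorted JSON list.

FIRST sets, iterate to fixpoint:
round 1:
  A via A→a A: +{a}
  A via A→b b: +{b}
  B via B→A: +{a,b}
  S via S→A S: +{a,b}
  FIRST[S]={a,b}  FIRST[A]={a,b}  FIRST[B]={a,b}
round 2: done
  FIRST[S]={a,b}  FIRST[A]={a,b}  FIRST[B]={a,b}

Compute FOLLOW by fixpoint:
initialize: $ ∈ FOLLOW(S)
round 1:
  B→S B: FOLLOW(S) ⊇ FIRST(B) = {a,b}; new: +{a,b}
  S→A S: FOLLOW(A) ⊇ FIRST(S) = {a,b}; new: +{a,b}
  S→b B: FOLLOW(B) ⊇ FOLLOW(S) ⊇ {$,a,b}; new: +{$,a,b}
  S: {$,a,b}  A: {a,b}  B: {$,a,b}
round 2:
  B→A: FOLLOW(A) ⊇ FOLLOW(B) ⊇ {$,a,b}; new: +{$}
  S: {$,a,b}  A: {$,a,b}  B: {$,a,b}
round 3: — fixpoint
  S: {$,a,b}  A: {$,a,b}  B: {$,a,b}

FOLLOW(A) = ["$", "a", "b"]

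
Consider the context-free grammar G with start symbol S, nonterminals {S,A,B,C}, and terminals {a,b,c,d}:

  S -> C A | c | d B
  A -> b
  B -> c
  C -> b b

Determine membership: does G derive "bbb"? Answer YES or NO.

Convert to CNF:
  S -> C A | T1 B | c
  A -> b
  B -> c
  C -> T0 T0
  T0 -> b
  T1 -> d

Fill CYK table bottom-up:
  [0..0]={A,T0}  "b"  orig:{A}
  [1..1]={A,T0}  "b"  orig:{A}
  [2..2]={A,T0}  "b"  orig:{A}
  [0..1]={C}  "bb"
  [1..2]={C}  "bb"
  [0..2]={S}  "bbb"

S ∈ T[0,2] ⇒ YES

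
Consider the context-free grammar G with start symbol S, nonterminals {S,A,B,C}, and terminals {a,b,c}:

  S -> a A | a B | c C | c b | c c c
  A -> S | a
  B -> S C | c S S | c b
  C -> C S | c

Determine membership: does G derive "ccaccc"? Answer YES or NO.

Convert to CNF:
  S -> T0 A | T0 B | T1 C | T1 T2 | T1 X5
  A -> T0 A | T0 B | T1 C | T1 T2 | T1 X3 | a
  B -> S C | T1 T2 | T1 X4
  C -> C S | c
  T0 -> a
  T1 -> c
  T2 -> b
  X3 -> T1 T1
  X4 -> S S
  X5 -> T1 T1

CYK table (by increasing span):
  cell(0,0) c: {C,T1}  orig:{C}
  cell(1,1) c: {C,T1}  orig:{C}
  cell(2,2) a: {A,T0}  orig:{A}
  cell(3,3) c: {C,T1}  orig:{C}
  cell(4,4) c: {C,T1}  orig:{C}
  cell(5,5) c: {C,T1}  orig:{C}
  cell(0,1) cc: {A,S,X3,X5}  orig:{A,S}
  cell(1,2) ca: ∅
  cell(2,3) ac: ∅
  cell(3,4) cc: {A,S,X3,X5}  orig:{A,S}
  cell(4,5) cc: {A,S,X3,X5}  orig:{A,S}
  cell(0,2) cca: ∅
  cell(1,3) cac: ∅
  cell(2,4) acc: {A,S}
  cell(3,5) ccc: {A,B,C,S}
  cell(0,3) ccac: ∅
  cell(1,4) cacc: {C}
  cell(2,5) accc: {A,B,S}
  cell(0,4) ccacc: {A,S,X4}  orig:{A,S}
  cell(1,5) caccc: {C}
  cell(0,5) ccaccc: {A,B,S,X4}  orig:{A,B,S}

S ∈ T[0,5] ⇒ YES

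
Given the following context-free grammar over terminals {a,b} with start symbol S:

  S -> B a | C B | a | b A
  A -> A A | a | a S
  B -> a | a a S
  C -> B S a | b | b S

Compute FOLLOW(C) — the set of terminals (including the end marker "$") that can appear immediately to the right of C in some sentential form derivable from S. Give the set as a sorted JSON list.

FIRST iteration:
pass 1:
  A via A→a: +{a}
  B via B→a: +{a}
  C via C→B S a: +{a}
  C via C→b: +{b}
  S via S→B a: +{a}
  S via S→C B: +{b}
  S: {a,b}  A: {a}  B: {a}  C: {a,b}
pass 2: — fixpoint
  S: {a,b}  A: {a}  B: {a}  C: {a,b}

FOLLOW sets:
seed FOLLOW(S) with $
[1]
  A→A A: FOLLOW(A) ⊇ FIRST(A) = {a}; new: +{a}
  A→a S: FOLLOW(S) ⊇ FOLLOW(A) ⊇ {a}; new: +{a}
  C→B S a: FOLLOW(B) ⊇ FIRST(S) = {a,b}; new: +{a,b}
  S→C B: FOLLOW(C) ⊇ FIRST(B) = {a}; new: +{a}
  S→C B: FOLLOW(B) ⊇ FOLLOW(S) ⊇ {$,a}; new: +{$}
  S→b A: FOLLOW(A) ⊇ FOLLOW(S) ⊇ {$,a}; new: +{$}
  FOLLOW(S)={$,a}  FOLLOW(A)={$,a}  FOLLOW(B)={$,a,b}  FOLLOW(C)={a}
[2]
  B→a a S: FOLLOW(S) ⊇ FOLLOW(B) ⊇ {$,a,b}; new: +{b}
  S→b A: FOLLOW(A) ⊇ FOLLOW(S) ⊇ {$,a,b}; new: +{b}
  FOLLOW(S)={$,a,b}  FOLLOW(A)={$,a,b}  FOLLOW(B)={$,a,b}  FOLLOW(C)={a}
[3] (no change)
  FOLLOW(S)={$,a,b}  FOLLOW(A)={$,a,b}  FOLLOW(B)={$,a,b}  FOLLOW(C)={a}

FOLLOW(C) = ["a"]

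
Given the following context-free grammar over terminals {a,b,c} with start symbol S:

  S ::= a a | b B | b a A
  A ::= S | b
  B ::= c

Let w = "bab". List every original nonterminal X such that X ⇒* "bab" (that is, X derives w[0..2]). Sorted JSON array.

CNF form of G:
  S -> T0 T0 | T1 B | T1 X3
  A -> T0 T0 | T1 B | T1 X2 | b
  B -> c
  T0 -> a
  T1 -> b
  X2 -> T0 A
  X3 -> T0 A

CYK fill — only the sub-triangle for w[0..2]:
  cell(0,0) b: {A,T1}  orig:{A}
  cell(1,1) a: {T0}  orig:{}
  cell(2,2) b: {A,T1}  orig:{A}
  cell(0,1) ba: ∅
  cell(1,2) ab: {X2,X3}  orig:{}
  cell(0,2) bab: {A,S}

Original NTs in T[0,2] deriving "bab": ["A", "S"]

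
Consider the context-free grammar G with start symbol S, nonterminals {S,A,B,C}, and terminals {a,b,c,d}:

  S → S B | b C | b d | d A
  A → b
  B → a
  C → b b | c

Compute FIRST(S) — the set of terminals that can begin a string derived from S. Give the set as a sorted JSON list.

FIRST sets, iterate to fixpoint:
iter 1:
  A via A→b: +{b}
  B via B→a: +{a}
  C via C→b b: +{b}
  C via C→c: +{c}
  S via S→b C: +{b}
  S via S→d A: +{d}
  FIRST(S)={b,d}  FIRST(A)={b}  FIRST(B)={a}  FIRST(C)={b,c}
iter 2: — fixpoint
  FIRST(S)={b,d}  FIRST(A)={b}  FIRST(B)={a}  FIRST(C)={b,c}

FIRST(S) = ["b", "d"]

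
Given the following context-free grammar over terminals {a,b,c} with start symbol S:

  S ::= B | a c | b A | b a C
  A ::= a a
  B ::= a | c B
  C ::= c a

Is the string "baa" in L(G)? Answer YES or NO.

CNF form of G:
  S -> T0 T1 | T1 B | T2 A | T2 X3 | a
  A -> T0 T0
  B -> T1 B | a
  C -> T1 T0
  T0 -> a
  T1 -> c
  T2 -> b
  X3 -> T0 C

Fill CYK table bottom-up:
  cell(0,0) b: {T2}  orig:{}
  cell(1,1) a: {B,S,T0}  orig:{B,S}
  cell(2,2) a: {B,S,T0}  orig:{B,S}
  cell(0,1) ba: ∅
  cell(1,2) aa: {A}
  cell(0,2) baa: {S}

S ∈ T[0,2] ⇒ YES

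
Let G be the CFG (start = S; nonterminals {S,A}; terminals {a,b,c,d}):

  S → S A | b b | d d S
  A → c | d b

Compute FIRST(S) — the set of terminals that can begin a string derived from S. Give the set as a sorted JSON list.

FIRST sets, iterate to fixpoint:
[1]
  A via A→c: +{c}
  A via A→d b: +{d}
  S via S→b b: +{b}
  S via S→d d S: +{d}
  FIRST[S]={b,d}  FIRST[A]={c,d}
[2] (stable)
  FIRST[S]={b,d}  FIRST[A]={c,d}

FIRST(S) = ["b", "d"]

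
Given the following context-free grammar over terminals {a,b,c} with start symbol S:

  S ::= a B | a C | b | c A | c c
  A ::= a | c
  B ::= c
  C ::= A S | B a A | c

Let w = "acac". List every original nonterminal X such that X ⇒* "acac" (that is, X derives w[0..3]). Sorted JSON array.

Convert to CNF:
  S -> T0 B | T0 C | T1 A | T1 T1 | b
  A -> a | c
  B -> c
  C -> A S | B X2 | c
  T0 -> a
  T1 -> c
  X2 -> T0 A

Fill CYK table bottom-up (cells [i..j] with 0 ≤ i ≤ j ≤ 3 only):
  cell(0,0) a: {A,T0}  orig:{A}
  cell(1,1) c: {A,B,C,T1}  orig:{A,B,C}
  cell(2,2) a: {A,T0}  orig:{A}
  cell(3,3) c: {A,B,C,T1}  orig:{A,B,C}
  cell(0,1) ac: {S,X2}  orig:{S}
  cell(1,2) ca: {S}
  cell(2,3) ac: {S,X2}  orig:{S}
  cell(0,2) aca: {C}
  cell(1,3) cac: {C}
  cell(0,3) acac: {S}

Original NTs in T[0,3] deriving "acac": ["S"]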